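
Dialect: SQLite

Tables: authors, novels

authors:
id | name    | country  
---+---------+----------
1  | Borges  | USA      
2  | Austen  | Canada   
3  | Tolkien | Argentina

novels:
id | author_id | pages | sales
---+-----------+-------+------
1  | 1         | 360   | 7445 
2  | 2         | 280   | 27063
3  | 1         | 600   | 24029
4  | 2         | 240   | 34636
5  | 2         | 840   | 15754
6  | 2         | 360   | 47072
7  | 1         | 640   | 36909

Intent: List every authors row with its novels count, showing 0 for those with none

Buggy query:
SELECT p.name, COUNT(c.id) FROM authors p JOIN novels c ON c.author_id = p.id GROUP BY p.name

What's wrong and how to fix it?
Bug: INNER JOIN drops authors rows that have no matching novels rows

Fix: Switch to LEFT JOIN to retain unmatched parent rows

Corrected query:
SELECT p.name, COUNT(c.id) FROM authors p LEFT JOIN novels c ON c.author_id = p.id GROUP BY p.name

Result:
name    | COUNT(c.id)
--------+------------
Austen  | 4          
Borges  | 3          
Tolkien | 0          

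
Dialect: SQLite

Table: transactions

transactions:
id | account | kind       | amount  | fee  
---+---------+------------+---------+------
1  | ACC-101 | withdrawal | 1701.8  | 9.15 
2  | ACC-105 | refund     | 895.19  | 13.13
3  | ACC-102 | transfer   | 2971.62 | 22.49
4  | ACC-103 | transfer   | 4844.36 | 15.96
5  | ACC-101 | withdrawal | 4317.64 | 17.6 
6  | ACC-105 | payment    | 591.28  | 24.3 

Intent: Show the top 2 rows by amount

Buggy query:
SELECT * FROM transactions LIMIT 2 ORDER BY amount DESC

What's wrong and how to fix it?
Bug: ORDER BY cannot follow LIMIT; LIMIT is the final clause

Fix: Swap the clauses: ORDER BY first, then LIMIT

Corrected query:
SELECT * FROM transactions ORDER BY amount DESC LIMIT 2

Result:
id | account | kind       | amount  | fee  
---+---------+------------+---------+------
4  | ACC-103 | transfer   | 4844.36 | 15.96
5  | ACC-101 | withdrawal | 4317.64 | 17.6 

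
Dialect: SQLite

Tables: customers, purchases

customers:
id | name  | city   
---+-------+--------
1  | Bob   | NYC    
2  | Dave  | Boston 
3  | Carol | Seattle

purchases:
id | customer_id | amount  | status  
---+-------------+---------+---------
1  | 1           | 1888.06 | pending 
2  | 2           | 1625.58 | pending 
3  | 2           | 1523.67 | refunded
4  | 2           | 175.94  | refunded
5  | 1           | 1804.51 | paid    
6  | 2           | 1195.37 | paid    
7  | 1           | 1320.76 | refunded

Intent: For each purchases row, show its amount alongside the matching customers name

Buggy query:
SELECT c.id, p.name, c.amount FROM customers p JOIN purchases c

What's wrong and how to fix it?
Bug: Missing join condition: each purchases row is matched to all customers rows instead of just its own

Fix: Specify the join condition linking the foreign key to the parent id

Corrected query:
SELECT c.id, p.name, c.amount FROM customers p JOIN purchases c ON c.customer_id = p.id

Result:
id | name | amount 
---+------+--------
1  | Bob  | 1888.06
2  | Dave | 1625.58
3  | Dave | 1523.67
4  | Dave | 175.94 
5  | Bob  | 1804.51
6  | Dave | 1195.37
7  | Bob  | 1320.76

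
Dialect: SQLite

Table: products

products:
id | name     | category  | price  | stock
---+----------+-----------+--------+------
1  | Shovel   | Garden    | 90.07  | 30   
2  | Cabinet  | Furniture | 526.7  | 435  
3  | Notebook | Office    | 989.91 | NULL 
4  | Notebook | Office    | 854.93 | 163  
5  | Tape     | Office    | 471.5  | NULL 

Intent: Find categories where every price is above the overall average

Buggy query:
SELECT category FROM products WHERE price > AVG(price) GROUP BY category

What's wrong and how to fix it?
Bug: AVG() is an aggregate; it can't sit directly in WHERE

Fix: Use a subquery for AVG and a HAVING MIN(...) filter so the condition holds for every row in the group

Corrected query:
SELECT category FROM products GROUP BY category HAVING MIN(price) > (SELECT AVG(price) FROM products)

Result:
(no rows)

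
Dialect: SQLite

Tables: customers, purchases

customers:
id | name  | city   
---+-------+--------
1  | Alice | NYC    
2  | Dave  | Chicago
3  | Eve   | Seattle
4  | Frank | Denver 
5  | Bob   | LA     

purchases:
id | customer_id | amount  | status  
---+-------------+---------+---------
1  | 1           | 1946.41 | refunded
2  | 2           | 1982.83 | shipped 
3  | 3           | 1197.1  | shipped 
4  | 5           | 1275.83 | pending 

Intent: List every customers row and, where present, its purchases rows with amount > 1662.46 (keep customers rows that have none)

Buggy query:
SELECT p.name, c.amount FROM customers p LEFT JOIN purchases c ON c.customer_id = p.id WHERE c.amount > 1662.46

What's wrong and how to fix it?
Bug: A WHERE condition on the right-hand table after LEFT JOIN drops unmatched parents

Fix: Put 'c.amount > 1662.46' in the JOIN's ON clause instead of WHERE

Corrected query:
SELECT p.name, c.amount FROM customers p LEFT JOIN purchases c ON c.customer_id = p.id AND c.amount > 1662.46

Result:
name  | amount 
------+--------
Alice | 1946.41
Dave  | 1982.83
Eve   | NULL   
Frank | NULL   
Bob   | NULL   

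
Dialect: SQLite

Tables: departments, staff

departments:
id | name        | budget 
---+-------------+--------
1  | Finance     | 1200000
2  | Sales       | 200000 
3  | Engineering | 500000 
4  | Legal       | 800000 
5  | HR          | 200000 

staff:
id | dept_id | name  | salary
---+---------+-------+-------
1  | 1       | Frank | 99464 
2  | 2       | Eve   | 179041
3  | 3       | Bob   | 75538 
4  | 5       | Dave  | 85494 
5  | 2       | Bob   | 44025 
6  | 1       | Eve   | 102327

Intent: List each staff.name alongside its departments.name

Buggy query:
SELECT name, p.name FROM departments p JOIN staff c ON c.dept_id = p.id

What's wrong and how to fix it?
Bug: 'name' exists in both joined tables, so the database can't tell which one is meant

Fix: Qualify the column with its table alias (c.name)

Corrected query:
SELECT c.name, p.name FROM departments p JOIN staff c ON c.dept_id = p.id

Result:
name  | name       
------+------------
Frank | Finance    
Eve   | Sales      
Bob   | Engineering
Dave  | HR         
Bob   | Sales      
Eve   | Finance    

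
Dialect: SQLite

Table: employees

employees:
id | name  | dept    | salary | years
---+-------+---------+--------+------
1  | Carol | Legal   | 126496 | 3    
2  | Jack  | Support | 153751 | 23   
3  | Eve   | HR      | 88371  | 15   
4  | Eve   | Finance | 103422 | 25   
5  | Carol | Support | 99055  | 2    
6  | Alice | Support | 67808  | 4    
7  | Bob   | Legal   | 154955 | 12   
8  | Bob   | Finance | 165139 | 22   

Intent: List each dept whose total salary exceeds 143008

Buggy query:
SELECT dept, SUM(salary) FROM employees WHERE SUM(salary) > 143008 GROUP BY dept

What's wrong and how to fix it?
Bug: Aggregate functions cannot appear in a WHERE clause

Fix: Move the aggregate condition to a HAVING clause

Corrected query:
SELECT dept, SUM(salary) FROM employees GROUP BY dept HAVING SUM(salary) > 143008

Result:
dept    | SUM(salary)
--------+------------
Finance | 268561     
Legal   | 281451     
Support | 320614     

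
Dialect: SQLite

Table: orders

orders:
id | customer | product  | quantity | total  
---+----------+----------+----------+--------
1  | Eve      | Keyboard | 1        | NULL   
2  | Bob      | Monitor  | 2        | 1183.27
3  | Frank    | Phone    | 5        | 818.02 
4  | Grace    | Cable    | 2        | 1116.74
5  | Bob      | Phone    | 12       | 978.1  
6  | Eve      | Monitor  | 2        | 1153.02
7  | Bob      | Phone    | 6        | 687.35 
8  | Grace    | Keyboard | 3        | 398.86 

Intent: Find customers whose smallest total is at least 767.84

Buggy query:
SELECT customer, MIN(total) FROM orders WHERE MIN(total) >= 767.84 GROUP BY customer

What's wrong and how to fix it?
Bug: MIN() in WHERE is a misuse of aggregate

Fix: Use HAVING for the per-group MIN condition

Corrected query:
SELECT customer, MIN(total) FROM orders GROUP BY customer HAVING MIN(total) >= 767.84

Result:
customer | MIN(total)
---------+-----------
Eve      | 1153.02   
Frank    | 818.02    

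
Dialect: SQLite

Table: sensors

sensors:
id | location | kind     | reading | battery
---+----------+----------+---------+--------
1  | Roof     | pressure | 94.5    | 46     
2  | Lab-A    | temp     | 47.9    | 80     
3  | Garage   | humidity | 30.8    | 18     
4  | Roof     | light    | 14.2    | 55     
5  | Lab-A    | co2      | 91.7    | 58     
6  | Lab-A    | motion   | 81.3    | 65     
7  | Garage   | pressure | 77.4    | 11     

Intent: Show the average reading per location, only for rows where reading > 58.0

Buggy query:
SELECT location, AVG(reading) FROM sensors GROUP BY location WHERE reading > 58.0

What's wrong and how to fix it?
Bug: Row-level WHERE must come before GROUP BY in the clause order

Fix: Place WHERE between FROM and GROUP BY

Corrected query:
SELECT location, AVG(reading) FROM sensors WHERE reading > 58.0 GROUP BY location

Result:
location | AVG(reading)
---------+-------------
Garage   | 77.4        
Lab-A    | 86.5        
Roof     | 94.5        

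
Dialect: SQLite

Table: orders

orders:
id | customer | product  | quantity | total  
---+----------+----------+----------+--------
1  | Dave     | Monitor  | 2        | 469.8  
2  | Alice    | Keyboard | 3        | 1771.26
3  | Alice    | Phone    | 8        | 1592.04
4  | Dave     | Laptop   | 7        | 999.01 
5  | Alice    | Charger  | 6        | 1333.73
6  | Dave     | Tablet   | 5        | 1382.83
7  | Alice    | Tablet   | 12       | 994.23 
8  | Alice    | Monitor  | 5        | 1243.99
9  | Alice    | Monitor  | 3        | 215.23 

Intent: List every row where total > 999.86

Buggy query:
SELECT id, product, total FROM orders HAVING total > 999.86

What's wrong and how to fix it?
Bug: HAVING filters the output of aggregation, but this query has no GROUP BY and no aggregate functions, so SQLite rejects it (HAVING clause on a non-aggregate query); the condition here is per row

Fix: Replace HAVING with WHERE since the condition applies to individual rows

Corrected query:
SELECT id, product, total FROM orders WHERE total > 999.86

Result:
id | product  | total  
---+----------+--------
2  | Keyboard | 1771.26
3  | Phone    | 1592.04
5  | Charger  | 1333.73
6  | Tablet   | 1382.83
8  | Monitor  | 1243.99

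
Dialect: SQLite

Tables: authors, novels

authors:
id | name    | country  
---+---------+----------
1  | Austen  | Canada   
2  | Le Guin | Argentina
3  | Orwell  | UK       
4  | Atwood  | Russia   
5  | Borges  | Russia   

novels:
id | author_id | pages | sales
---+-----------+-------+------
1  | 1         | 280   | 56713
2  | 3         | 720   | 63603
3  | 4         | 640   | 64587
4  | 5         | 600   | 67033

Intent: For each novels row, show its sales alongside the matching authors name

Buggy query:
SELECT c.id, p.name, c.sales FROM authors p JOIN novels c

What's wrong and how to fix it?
Bug: Missing join condition: each novels row is matched to all authors rows instead of just its own

Fix: Specify the join condition linking the foreign key to the parent id

Corrected query:
SELECT c.id, p.name, c.sales FROM authors p JOIN novels c ON c.author_id = p.id

Result:
id | name   | sales
---+--------+------
1  | Austen | 56713
2  | Orwell | 63603
3  | Atwood | 64587
4  | Borges | 67033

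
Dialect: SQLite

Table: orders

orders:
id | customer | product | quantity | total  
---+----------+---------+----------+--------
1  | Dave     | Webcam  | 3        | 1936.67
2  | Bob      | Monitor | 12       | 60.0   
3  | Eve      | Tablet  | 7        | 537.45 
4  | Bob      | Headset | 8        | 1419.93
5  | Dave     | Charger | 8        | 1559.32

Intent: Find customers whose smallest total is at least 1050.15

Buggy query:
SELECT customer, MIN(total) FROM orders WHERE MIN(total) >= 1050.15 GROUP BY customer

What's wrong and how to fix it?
Bug: Aggregates like MIN are computed per group after WHERE runs

Fix: Replace WHERE with HAVING after the GROUP BY

Corrected query:
SELECT customer, MIN(total) FROM orders GROUP BY customer HAVING MIN(total) >= 1050.15

Result:
customer | MIN(total)
---------+-----------
Dave     | 1559.32   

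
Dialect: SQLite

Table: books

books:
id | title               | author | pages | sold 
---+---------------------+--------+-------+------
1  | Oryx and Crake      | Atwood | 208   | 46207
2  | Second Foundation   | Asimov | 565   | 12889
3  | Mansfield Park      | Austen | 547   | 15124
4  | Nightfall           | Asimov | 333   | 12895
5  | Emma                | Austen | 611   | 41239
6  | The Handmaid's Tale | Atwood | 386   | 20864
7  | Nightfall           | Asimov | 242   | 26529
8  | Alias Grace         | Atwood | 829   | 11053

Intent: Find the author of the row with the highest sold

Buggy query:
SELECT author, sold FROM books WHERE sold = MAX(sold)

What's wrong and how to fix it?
Bug: MAX(sold) is an aggregate and cannot be used directly in WHERE

Fix: Wrap MAX in a scalar subquery so WHERE compares against a single value

Corrected query:
SELECT author, sold FROM books WHERE sold = (SELECT MAX(sold) FROM books)

Result:
author | sold 
-------+------
Atwood | 46207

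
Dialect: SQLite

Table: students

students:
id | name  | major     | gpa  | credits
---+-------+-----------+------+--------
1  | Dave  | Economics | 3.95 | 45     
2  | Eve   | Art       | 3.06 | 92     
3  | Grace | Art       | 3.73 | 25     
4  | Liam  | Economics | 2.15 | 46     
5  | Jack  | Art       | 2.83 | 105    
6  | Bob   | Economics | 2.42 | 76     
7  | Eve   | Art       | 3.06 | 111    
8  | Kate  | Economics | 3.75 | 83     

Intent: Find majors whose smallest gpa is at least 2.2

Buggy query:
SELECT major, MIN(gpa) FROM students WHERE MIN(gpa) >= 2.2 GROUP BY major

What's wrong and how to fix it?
Bug: Aggregates like MIN are computed per group after WHERE runs

Fix: Replace WHERE with HAVING after the GROUP BY

Corrected query:
SELECT major, MIN(gpa) FROM students GROUP BY major HAVING MIN(gpa) >= 2.2

Result:
major | MIN(gpa)
------+---------
Art   | 2.83    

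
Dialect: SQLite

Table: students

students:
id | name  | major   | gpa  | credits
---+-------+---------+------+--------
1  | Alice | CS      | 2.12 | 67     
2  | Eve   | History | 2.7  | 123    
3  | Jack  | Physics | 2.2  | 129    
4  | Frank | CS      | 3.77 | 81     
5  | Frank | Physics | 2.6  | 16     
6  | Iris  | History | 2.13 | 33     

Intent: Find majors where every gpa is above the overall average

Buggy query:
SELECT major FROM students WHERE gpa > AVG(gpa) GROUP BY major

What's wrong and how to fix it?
Bug: WHERE evaluates per row before aggregation, so AVG() is unavailable

Fix: Compute the overall average in a scalar subquery and compare each group's MIN against it in HAVING

Corrected query:
SELECT major FROM students GROUP BY major HAVING MIN(gpa) > (SELECT AVG(gpa) FROM students)

Result:
(no rows)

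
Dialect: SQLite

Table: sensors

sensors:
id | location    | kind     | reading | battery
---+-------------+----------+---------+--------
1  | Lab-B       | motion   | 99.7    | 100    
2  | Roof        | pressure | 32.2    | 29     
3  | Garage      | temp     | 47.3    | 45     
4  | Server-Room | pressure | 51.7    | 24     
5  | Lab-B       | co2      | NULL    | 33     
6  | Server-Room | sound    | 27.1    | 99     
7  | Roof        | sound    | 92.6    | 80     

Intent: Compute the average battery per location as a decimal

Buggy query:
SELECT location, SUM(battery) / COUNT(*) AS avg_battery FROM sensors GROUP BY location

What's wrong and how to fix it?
Bug: SUM(battery) and COUNT(*) are both integers; the division truncates the fractional part

Fix: Cast one side to REAL so the division keeps the fractional part

Corrected query:
SELECT location, SUM(battery) * 1.0 / COUNT(*) AS avg_battery FROM sensors GROUP BY location

Result:
location    | avg_battery
------------+------------
Garage      | 45         
Lab-B       | 66.5       
Roof        | 54.5       
Server-Room | 61.5       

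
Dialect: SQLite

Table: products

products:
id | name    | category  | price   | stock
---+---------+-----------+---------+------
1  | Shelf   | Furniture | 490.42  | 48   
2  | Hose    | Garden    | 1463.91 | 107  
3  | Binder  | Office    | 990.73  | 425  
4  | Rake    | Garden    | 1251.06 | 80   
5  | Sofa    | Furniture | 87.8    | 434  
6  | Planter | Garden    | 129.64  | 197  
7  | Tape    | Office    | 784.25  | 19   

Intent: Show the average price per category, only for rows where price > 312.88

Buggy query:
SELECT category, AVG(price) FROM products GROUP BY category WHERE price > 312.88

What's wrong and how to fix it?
Bug: WHERE cannot follow GROUP BY

Fix: Move the WHERE clause before GROUP BY

Corrected query:
SELECT category, AVG(price) FROM products WHERE price > 312.88 GROUP BY category

Result:
category  | AVG(price)
----------+-----------
Furniture | 490.42    
Garden    | 1357.485  
Office    | 887.49    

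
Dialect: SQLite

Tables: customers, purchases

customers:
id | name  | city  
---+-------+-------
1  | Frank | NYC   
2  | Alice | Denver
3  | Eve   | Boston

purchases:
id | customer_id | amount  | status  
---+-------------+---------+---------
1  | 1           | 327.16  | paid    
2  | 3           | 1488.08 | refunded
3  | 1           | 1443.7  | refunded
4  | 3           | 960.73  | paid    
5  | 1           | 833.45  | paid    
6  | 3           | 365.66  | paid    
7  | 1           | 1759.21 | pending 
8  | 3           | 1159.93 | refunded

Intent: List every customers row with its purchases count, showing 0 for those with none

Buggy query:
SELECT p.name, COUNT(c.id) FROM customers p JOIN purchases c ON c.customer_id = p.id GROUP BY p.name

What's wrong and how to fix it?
Bug: INNER JOIN drops customers rows that have no matching purchases rows

Fix: Use LEFT JOIN so parents without children still appear (COUNT(c.id) gives 0)

Corrected query:
SELECT p.name, COUNT(c.id) FROM customers p LEFT JOIN purchases c ON c.customer_id = p.id GROUP BY p.name

Result:
name  | COUNT(c.id)
------+------------
Alice | 0          
Eve   | 4          
Frank | 4          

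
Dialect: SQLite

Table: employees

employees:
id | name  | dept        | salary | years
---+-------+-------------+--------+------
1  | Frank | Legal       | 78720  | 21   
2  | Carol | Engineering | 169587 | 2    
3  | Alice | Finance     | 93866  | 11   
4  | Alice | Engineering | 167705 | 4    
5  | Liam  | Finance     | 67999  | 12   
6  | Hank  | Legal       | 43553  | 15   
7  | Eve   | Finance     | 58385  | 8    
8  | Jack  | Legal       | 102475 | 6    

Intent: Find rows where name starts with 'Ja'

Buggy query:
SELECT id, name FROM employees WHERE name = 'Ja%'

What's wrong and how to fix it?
Bug: '=' compares the literal string including the % character; pattern matching needs LIKE

Fix: Use LIKE for wildcard pattern matching

Corrected query:
SELECT id, name FROM employees WHERE name LIKE 'Ja%'

Result:
id | name
---+-----
8  | Jack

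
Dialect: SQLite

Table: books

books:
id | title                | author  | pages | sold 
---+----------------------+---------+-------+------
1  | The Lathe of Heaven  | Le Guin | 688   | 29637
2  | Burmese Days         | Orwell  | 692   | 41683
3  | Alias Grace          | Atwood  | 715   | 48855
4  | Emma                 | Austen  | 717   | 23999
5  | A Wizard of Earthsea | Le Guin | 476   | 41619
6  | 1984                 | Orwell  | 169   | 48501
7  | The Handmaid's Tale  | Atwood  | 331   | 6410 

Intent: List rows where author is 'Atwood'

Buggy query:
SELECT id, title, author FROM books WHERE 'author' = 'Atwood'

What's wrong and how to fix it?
Bug: Single quotes denote string literals in SQL; the column name is being compared as a constant string

Fix: Reference the column as author without single quotes

Corrected query:
SELECT id, title, author FROM books WHERE author = 'Atwood'

Result:
id | title               | author
---+---------------------+-------
3  | Alias Grace         | Atwood
7  | The Handmaid's Tale | Atwood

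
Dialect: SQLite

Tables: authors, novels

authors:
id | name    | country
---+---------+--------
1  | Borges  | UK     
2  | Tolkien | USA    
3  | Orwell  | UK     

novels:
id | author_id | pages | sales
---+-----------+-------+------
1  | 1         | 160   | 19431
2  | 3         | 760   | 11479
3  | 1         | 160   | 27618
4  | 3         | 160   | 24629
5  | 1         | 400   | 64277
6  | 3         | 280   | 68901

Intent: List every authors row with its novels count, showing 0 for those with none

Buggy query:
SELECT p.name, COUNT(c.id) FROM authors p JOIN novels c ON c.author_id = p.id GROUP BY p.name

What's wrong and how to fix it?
Bug: An inner join excludes parents with zero children

Fix: Switch to LEFT JOIN to retain unmatched parent rows

Corrected query:
SELECT p.name, COUNT(c.id) FROM authors p LEFT JOIN novels c ON c.author_id = p.id GROUP BY p.name

Result:
name    | COUNT(c.id)
--------+------------
Borges  | 3          
Orwell  | 3          
Tolkien | 0          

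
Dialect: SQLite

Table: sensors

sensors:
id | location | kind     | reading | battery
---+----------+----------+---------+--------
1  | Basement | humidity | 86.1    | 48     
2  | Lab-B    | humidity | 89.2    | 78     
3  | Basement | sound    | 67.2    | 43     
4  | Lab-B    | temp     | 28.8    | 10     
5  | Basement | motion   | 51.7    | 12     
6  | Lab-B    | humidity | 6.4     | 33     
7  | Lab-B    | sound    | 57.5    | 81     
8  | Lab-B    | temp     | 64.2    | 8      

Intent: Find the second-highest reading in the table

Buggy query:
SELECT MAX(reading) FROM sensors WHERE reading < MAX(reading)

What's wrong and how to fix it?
Bug: The inner MAX is an aggregate inside WHERE, which is not allowed

Fix: Put the inner MAX in a scalar subquery

Corrected query:
SELECT MAX(reading) FROM sensors WHERE reading < (SELECT MAX(reading) FROM sensors)

Result:
MAX(reading)
------------
86.1        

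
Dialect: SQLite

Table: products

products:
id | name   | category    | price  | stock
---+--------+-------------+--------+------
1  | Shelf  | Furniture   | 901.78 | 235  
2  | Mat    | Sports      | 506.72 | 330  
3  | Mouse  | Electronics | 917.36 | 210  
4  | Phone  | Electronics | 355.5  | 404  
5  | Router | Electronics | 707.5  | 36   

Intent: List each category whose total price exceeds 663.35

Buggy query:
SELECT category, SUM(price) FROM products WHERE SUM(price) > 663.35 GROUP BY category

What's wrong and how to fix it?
Bug: SUM(price) is an aggregate, but WHERE filters rows before aggregation

Fix: Move the aggregate condition to a HAVING clause

Corrected query:
SELECT category, SUM(price) FROM products GROUP BY category HAVING SUM(price) > 663.35

Result:
category    | SUM(price)
------------+-----------
Electronics | 1980.36   
Furniture   | 901.78    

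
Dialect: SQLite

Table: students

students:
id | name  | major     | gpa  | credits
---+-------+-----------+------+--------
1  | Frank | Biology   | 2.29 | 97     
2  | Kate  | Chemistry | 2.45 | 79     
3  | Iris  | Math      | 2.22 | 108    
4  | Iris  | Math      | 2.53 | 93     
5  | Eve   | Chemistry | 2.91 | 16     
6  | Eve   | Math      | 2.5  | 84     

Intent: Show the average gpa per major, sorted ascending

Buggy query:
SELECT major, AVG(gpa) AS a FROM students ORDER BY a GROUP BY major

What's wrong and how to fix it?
Bug: ORDER BY appears before GROUP BY; SQL clause order requires GROUP BY first

Fix: Move ORDER BY to the end, after GROUP BY

Corrected query:
SELECT major, AVG(gpa) AS a FROM students GROUP BY major ORDER BY a

Result:
major     | a       
----------+---------
Biology   | 2.29    
Math      | 2.416667
Chemistry | 2.68    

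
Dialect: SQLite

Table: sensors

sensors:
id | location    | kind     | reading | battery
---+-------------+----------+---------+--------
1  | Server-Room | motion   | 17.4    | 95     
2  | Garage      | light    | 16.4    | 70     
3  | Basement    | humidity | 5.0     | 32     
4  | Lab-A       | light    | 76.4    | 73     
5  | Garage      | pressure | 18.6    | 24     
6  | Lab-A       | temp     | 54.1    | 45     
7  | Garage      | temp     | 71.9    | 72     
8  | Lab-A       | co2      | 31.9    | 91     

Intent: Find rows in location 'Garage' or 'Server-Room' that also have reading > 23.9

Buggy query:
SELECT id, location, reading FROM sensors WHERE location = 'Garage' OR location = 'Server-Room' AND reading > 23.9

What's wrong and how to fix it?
Bug: AND binds tighter than OR, so this parses as location = 'Garage' OR (location = 'Server-Room' AND reading > 23.9)

Fix: Add parentheses around the OR so the AND applies to both alternatives

Corrected query:
SELECT id, location, reading FROM sensors WHERE (location = 'Garage' OR location = 'Server-Room') AND reading > 23.9

Result:
id | location | reading
---+----------+--------
7  | Garage   | 71.9   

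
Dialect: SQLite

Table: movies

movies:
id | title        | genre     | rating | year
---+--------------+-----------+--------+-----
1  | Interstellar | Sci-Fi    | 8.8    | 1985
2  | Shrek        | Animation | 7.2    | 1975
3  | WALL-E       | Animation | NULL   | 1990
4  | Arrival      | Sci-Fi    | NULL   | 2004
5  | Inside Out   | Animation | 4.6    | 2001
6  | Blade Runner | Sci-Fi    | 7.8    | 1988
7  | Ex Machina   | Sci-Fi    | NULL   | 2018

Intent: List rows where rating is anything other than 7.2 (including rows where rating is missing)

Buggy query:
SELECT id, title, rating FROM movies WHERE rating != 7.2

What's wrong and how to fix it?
Bug: 'rating != 7.2' is unknown when rating is NULL, so NULL rows are silently excluded

Fix: Add an explicit OR rating IS NULL to include the missing-value rows

Corrected query:
SELECT id, title, rating FROM movies WHERE rating != 7.2 OR rating IS NULL

Result:
id | title        | rating
---+--------------+-------
1  | Interstellar | 8.8   
3  | WALL-E       | NULL  
4  | Arrival      | NULL  
5  | Inside Out   | 4.6   
6  | Blade Runner | 7.8   
7  | Ex Machina   | NULL  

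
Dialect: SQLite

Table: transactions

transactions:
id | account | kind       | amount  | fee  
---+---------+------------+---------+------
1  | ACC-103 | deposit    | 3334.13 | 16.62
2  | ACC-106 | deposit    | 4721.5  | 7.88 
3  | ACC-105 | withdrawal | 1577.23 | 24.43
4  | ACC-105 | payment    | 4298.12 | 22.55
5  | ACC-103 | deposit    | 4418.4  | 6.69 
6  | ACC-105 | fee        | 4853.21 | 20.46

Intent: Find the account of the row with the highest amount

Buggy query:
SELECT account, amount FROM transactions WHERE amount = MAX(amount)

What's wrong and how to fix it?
Bug: WHERE is evaluated per row; an aggregate over the whole table isn't defined there

Fix: Wrap MAX in a scalar subquery so WHERE compares against a single value

Corrected query:
SELECT account, amount FROM transactions WHERE amount = (SELECT MAX(amount) FROM transactions)

Result:
account | amount 
--------+--------
ACC-105 | 4853.21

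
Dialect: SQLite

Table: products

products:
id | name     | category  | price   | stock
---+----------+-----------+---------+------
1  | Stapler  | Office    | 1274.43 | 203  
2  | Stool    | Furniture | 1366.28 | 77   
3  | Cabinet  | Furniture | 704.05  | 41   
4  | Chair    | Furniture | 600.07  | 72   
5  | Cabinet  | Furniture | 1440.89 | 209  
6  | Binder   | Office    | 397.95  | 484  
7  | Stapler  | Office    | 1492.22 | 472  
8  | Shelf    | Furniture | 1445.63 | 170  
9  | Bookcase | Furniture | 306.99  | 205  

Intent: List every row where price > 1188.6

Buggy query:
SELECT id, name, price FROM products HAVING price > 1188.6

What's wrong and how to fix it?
Bug: HAVING filters the output of aggregation, but this query has no GROUP BY and no aggregate functions, so SQLite rejects it (HAVING clause on a non-aggregate query); the condition here is per row

Fix: Replace HAVING with WHERE since the condition applies to individual rows

Corrected query:
SELECT id, name, price FROM products WHERE price > 1188.6

Result:
id | name    | price  
---+---------+--------
1  | Stapler | 1274.43
2  | Stool   | 1366.28
5  | Cabinet | 1440.89
7  | Stapler | 1492.22
8  | Shelf   | 1445.63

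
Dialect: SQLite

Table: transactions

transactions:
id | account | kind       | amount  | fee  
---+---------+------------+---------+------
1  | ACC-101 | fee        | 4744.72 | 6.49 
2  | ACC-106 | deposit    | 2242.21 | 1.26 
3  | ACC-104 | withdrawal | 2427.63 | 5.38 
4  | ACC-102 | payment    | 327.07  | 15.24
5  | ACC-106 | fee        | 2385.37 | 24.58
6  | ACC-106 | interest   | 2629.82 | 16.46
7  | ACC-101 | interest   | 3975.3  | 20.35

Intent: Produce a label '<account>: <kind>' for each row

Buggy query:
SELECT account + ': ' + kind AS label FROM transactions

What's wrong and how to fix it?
Bug: SQLite uses || for string concatenation; + coerces text to numbers (yielding 0)

Fix: Use the || operator for string concatenation

Corrected query:
SELECT account || ': ' || kind AS label FROM transactions

Result:
label              
-------------------
ACC-101: fee       
ACC-106: deposit   
ACC-104: withdrawal
ACC-102: payment   
ACC-106: fee       
ACC-106: interest  
ACC-101: interest  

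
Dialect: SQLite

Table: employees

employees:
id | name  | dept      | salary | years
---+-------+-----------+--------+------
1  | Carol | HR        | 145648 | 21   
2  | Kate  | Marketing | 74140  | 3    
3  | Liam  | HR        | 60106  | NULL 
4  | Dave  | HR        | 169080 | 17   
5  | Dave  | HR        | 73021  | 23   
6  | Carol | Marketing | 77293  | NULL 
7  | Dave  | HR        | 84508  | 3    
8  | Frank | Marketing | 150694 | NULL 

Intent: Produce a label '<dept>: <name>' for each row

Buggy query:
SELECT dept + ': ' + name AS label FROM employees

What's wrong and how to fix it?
Bug: SQLite uses || for string concatenation; + coerces text to numbers (yielding 0)

Fix: Replace + with || to concatenate text

Corrected query:
SELECT dept || ': ' || name AS label FROM employees

Result:
label           
----------------
HR: Carol       
Marketing: Kate 
HR: Liam        
HR: Dave        
HR: Dave        
Marketing: Carol
HR: Dave        
Marketing: Frank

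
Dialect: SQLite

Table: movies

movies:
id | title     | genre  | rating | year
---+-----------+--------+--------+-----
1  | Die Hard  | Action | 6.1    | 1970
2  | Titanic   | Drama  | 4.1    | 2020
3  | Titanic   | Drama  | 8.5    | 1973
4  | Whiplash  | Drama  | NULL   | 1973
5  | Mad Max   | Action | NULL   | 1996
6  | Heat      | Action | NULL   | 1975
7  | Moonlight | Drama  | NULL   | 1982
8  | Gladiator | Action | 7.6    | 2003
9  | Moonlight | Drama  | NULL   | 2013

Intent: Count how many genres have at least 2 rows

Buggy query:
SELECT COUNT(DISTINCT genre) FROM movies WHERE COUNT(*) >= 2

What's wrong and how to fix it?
Bug: COUNT(*) cannot appear in WHERE; the per-group count doesn't exist yet

Fix: Group first with HAVING COUNT(*) >= 2, then COUNT the resulting groups

Corrected query:
SELECT COUNT(*) FROM (SELECT genre FROM movies GROUP BY genre HAVING COUNT(*) >= 2)

Result:
COUNT(*)
--------
2       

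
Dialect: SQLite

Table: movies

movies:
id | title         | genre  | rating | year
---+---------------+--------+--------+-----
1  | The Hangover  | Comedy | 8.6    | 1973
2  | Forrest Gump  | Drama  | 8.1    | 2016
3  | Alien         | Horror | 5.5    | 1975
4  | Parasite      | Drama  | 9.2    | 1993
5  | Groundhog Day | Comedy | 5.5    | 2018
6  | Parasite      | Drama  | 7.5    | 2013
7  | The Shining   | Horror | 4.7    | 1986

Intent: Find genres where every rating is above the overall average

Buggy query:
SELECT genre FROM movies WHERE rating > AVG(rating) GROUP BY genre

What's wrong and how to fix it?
Bug: WHERE evaluates per row before aggregation, so AVG() is unavailable

Fix: Use a subquery for AVG and a HAVING MIN(...) filter so the condition holds for every row in the group

Corrected query:
SELECT genre FROM movies GROUP BY genre HAVING MIN(rating) > (SELECT AVG(rating) FROM movies)

Result:
genre
-----
Drama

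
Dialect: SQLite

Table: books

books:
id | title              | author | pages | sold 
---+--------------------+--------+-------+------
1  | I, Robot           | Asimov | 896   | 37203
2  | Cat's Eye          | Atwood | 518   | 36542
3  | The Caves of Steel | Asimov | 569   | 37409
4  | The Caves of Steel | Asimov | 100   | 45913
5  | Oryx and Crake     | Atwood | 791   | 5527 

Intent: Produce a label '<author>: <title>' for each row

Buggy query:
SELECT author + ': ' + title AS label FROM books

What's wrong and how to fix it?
Bug: '+' is numeric addition; on text columns SQLite converts them to 0 instead of concatenating

Fix: Replace + with || to concatenate text

Corrected query:
SELECT author || ': ' || title AS label FROM books

Result:
label                     
--------------------------
Asimov: I, Robot          
Atwood: Cat's Eye         
Asimov: The Caves of Steel
Asimov: The Caves of Steel
Atwood: Oryx and Crake    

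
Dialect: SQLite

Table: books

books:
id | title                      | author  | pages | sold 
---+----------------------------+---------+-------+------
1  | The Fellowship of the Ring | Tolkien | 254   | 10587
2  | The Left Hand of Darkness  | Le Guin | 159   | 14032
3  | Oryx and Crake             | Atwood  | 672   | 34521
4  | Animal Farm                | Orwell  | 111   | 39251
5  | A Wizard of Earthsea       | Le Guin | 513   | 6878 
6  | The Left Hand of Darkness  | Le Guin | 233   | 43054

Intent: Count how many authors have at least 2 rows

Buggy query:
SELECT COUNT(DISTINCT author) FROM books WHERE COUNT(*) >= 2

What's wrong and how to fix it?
Bug: WHERE filters individual rows, not groups, so a group-level COUNT is invalid there

Fix: Use a subquery that GROUPs and filters with HAVING, then count its rows

Corrected query:
SELECT COUNT(*) FROM (SELECT author FROM books GROUP BY author HAVING COUNT(*) >= 2)

Result:
COUNT(*)
--------
1       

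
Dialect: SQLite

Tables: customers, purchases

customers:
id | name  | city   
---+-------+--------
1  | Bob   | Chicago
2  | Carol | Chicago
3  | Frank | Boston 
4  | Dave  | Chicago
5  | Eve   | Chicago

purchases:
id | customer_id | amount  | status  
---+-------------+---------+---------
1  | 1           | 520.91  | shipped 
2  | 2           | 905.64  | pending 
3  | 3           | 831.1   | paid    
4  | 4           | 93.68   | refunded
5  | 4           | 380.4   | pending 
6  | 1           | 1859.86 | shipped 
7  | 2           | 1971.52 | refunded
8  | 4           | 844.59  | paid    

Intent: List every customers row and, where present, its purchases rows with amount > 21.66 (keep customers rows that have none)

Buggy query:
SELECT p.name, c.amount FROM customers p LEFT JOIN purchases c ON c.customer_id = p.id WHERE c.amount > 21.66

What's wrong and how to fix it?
Bug: Filtering c.amount in WHERE discards the NULL rows produced by LEFT JOIN, turning it into an inner join

Fix: Move the right-table condition into the ON clause so unmatched parents are kept

Corrected query:
SELECT p.name, c.amount FROM customers p LEFT JOIN purchases c ON c.customer_id = p.id AND c.amount > 21.66

Result:
name  | amount 
------+--------
Bob   | 520.91 
Bob   | 1859.86
Carol | 905.64 
Carol | 1971.52
Frank | 831.1  
Dave  | 93.68  
Dave  | 380.4  
Dave  | 844.59 
Eve   | NULL   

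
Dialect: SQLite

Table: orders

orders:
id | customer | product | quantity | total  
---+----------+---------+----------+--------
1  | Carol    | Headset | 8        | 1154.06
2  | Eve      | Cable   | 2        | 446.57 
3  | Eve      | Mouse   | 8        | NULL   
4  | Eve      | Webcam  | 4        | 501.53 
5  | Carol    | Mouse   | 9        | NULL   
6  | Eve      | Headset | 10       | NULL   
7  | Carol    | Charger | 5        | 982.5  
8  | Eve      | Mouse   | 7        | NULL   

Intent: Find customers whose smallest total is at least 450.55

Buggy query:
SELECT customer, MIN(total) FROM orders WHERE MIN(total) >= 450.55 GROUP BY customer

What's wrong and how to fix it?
Bug: Aggregates like MIN are computed per group after WHERE runs

Fix: Replace WHERE with HAVING after the GROUP BY

Corrected query:
SELECT customer, MIN(total) FROM orders GROUP BY customer HAVING MIN(total) >= 450.55

Result:
customer | MIN(total)
---------+-----------
Carol    | 982.5     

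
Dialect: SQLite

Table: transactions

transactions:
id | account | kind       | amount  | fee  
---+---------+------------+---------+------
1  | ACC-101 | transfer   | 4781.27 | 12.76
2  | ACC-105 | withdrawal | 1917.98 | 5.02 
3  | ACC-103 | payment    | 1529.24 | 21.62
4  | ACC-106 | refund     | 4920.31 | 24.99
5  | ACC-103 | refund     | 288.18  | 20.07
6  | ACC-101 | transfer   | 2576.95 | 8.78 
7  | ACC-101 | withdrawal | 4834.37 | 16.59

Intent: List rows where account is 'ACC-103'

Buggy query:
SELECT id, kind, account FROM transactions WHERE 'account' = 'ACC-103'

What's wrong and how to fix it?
Bug: 'account' in single quotes is a string literal, not the column; the comparison is literal-vs-literal and never true

Fix: Reference the column as account without single quotes

Corrected query:
SELECT id, kind, account FROM transactions WHERE account = 'ACC-103'

Result:
id | kind    | account
---+---------+--------
3  | payment | ACC-103
5  | refund  | ACC-103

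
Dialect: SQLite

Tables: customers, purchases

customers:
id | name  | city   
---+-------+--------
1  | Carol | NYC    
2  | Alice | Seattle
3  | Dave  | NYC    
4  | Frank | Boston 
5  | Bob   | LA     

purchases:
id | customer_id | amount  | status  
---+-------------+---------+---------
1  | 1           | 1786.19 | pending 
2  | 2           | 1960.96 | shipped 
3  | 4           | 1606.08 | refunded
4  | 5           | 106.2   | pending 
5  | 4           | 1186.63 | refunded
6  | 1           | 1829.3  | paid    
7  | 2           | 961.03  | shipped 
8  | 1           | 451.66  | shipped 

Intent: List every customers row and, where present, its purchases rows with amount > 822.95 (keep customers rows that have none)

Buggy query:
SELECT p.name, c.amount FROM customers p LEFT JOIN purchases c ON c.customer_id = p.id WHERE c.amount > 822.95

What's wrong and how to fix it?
Bug: A WHERE condition on the right-hand table after LEFT JOIN drops unmatched parents

Fix: Move the right-table condition into the ON clause so unmatched parents are kept

Corrected query:
SELECT p.name, c.amount FROM customers p LEFT JOIN purchases c ON c.customer_id = p.id AND c.amount > 822.95

Result:
name  | amount 
------+--------
Carol | 1786.19
Carol | 1829.3 
Alice | 961.03 
Alice | 1960.96
Dave  | NULL   
Frank | 1186.63
Frank | 1606.08
Bob   | NULL   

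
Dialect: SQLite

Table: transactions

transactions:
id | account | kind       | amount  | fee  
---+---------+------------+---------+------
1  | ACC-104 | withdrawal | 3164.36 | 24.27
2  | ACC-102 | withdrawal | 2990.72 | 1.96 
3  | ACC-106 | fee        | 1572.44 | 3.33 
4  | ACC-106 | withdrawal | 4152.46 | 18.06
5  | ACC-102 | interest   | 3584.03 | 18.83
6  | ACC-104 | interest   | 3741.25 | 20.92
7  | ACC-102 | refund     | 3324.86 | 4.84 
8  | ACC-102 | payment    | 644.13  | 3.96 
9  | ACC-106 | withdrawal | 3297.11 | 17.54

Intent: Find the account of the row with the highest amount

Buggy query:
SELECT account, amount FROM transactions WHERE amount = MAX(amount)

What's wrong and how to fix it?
Bug: MAX(amount) is an aggregate and cannot be used directly in WHERE

Fix: Wrap MAX in a scalar subquery so WHERE compares against a single value

Corrected query:
SELECT account, amount FROM transactions WHERE amount = (SELECT MAX(amount) FROM transactions)

Result:
account | amount 
--------+--------
ACC-106 | 4152.46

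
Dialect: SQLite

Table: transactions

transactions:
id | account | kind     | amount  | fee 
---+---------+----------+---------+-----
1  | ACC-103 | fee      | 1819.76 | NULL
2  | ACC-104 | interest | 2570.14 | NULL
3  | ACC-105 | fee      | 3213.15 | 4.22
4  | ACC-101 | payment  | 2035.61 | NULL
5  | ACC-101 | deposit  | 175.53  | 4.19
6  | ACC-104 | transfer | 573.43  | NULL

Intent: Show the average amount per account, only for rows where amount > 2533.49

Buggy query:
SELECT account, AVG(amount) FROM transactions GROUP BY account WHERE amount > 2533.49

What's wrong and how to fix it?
Bug: WHERE cannot follow GROUP BY

Fix: Move the WHERE clause before GROUP BY

Corrected query:
SELECT account, AVG(amount) FROM transactions WHERE amount > 2533.49 GROUP BY account

Result:
account | AVG(amount)
--------+------------
ACC-104 | 2570.14    
ACC-105 | 3213.15    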